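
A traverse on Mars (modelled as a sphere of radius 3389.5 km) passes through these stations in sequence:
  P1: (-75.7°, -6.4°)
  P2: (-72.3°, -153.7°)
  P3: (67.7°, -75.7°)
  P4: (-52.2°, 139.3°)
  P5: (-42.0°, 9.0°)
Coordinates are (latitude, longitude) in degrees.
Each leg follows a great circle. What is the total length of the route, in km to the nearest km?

24452 km

Leg P1→P2: central angle 0.5356 rad, distance 1815.5 km.
Leg P2→P3: central angle 2.6010 rad, distance 8816.2 km.
Leg P3→P4: central angle 2.7429 rad, distance 9297.1 km.
Leg P4→P5: central angle 1.3345 rad, distance 4523.2 km.
Total: 1815.5 + 8816.2 + 9297.1 + 4523.2 ≈ 24452 km.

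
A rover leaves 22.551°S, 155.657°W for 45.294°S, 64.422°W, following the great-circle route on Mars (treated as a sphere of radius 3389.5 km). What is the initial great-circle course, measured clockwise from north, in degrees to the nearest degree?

133°

Δλ = 91.235° = 1.5924 rad.
y = sin Δλ · cos φ₂ = (0.9998)(0.7035) = 0.7033
x = cos φ₁ sin φ₂ − sin φ₁ cos φ₂ cos Δλ = (0.9235)(-0.7107) − (-0.3835)(0.7035)(-0.0216) = -0.6622
θ = atan2(y, x) = 133.28°, so the bearing is 133°.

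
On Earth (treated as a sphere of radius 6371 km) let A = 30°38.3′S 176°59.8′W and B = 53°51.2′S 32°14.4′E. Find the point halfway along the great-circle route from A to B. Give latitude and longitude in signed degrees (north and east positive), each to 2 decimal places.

Central angle δ = 1.6021 rad. Interpolating on the sphere with fraction f = 0.5:
P = [sin((1−f)δ)·A + sin(fδ)·B] / sin δ = 0.7185·A + 0.7185·B in Cartesian coordinates,
giving P = (-0.2589, 0.1937, -0.9463), i.e. latitude -71.14°, longitude 143.20°.

-71.14°, 143.20°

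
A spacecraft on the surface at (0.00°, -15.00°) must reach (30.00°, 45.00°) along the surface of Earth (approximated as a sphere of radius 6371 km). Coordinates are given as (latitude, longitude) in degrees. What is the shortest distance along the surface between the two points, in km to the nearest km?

7154 km

With latitudes φ₁ = 0.000°, φ₂ = 30.000° and longitude difference Δλ = 60.000°:
cos c = sin φ₁ sin φ₂ + cos φ₁ cos φ₂ cos Δλ = (0.0000)(0.5000) + (1.0000)(0.8660)(0.5000) = 0.43301,
so c = arccos(0.43301) = 1.12296 rad.
Distance = R·c = 6371 × 1.1230 ≈ 7154 km.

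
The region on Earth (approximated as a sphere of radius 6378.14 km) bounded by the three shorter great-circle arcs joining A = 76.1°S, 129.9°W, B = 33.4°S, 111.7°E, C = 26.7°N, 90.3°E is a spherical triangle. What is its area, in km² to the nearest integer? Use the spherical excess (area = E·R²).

6857560 km²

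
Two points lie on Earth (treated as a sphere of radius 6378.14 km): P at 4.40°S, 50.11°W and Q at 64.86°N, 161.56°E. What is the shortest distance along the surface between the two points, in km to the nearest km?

12853 km

In radians: φ₁ = -0.0768, φ₂ = 1.1320, Δλ = -148.330° = -2.5888 rad.
cos c = sin φ₁ sin φ₂ + cos φ₁ cos φ₂ cos Δλ = (-0.0767)(0.9053) + (0.9971)(0.4248)(-0.8511) = -0.42995,
so c = arccos(-0.42995) = 2.01524 rad.
Distance = R·c = 6378.14 × 2.0152 ≈ 12853 km.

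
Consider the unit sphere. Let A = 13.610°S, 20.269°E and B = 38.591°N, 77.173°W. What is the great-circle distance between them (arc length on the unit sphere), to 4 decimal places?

Let φ₁ = -0.2375 rad, φ₂ = 0.6735 rad, and Δλ = -1.7007 rad.
cos c = sin φ₁ sin φ₂ + cos φ₁ cos φ₂ cos Δλ = (-0.2353)(0.6238) + (0.9719)(0.7816)(-0.1295) = -0.24517,
so c = arccos(-0.24517) = 1.81849 rad.
On the unit sphere the arc length equals the central angle: 1.8185.

1.8185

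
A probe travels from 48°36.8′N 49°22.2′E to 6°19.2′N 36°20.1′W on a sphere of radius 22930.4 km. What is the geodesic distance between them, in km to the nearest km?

32988 km

With latitudes φ₁ = 48.613°, φ₂ = 6.320° and longitude difference Δλ = -85.705°:
cos c = sin φ₁ sin φ₂ + cos φ₁ cos φ₂ cos Δλ = (0.7503)(0.1101) + (0.6611)(0.9939)(0.0749) = 0.13180,
so c = arccos(0.13180) = 1.43861 rad.
Distance = R·c = 22930.4 × 1.4386 ≈ 32988 km.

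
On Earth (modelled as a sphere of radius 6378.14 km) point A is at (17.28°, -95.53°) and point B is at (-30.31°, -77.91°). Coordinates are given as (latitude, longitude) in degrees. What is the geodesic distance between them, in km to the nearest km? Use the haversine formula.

With latitudes φ₁ = 17.280°, φ₂ = -30.310° and longitude difference Δλ = 17.620°:
Haversine: a = sin²(Δφ/2) + cos φ₁ cos φ₂ sin²(Δλ/2) = 0.1628 + (0.9549)(0.8633)(0.0235) = 0.18212.
Central angle c = 2·arcsin(√a) = 0.88181 rad.
Distance = R·c = 6378.14 × 0.8818 ≈ 5624 km.

5624 km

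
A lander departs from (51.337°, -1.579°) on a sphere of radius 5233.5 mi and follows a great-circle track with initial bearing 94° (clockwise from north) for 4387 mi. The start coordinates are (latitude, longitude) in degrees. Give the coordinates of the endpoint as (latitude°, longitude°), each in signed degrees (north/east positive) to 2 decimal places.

29.33°, 56.71°

Angular distance δ = d/R = 4387/5233.5 = 0.83825 rad; initial bearing θ = 1.6406 rad.
sin φ₂ = sin φ₁ cos δ + cos φ₁ sin δ cos θ = (0.7808)(0.6688) + (0.6247)(0.7435)(-0.0698) = 0.4898, so φ₂ = 29.33°.
Δλ = atan2(sin θ sin δ cos φ₁, cos δ − sin φ₁ sin φ₂) = atan2(0.4633, 0.2863) = 58.287°.
λ₂ = -1.579° + 58.287° = 56.71°.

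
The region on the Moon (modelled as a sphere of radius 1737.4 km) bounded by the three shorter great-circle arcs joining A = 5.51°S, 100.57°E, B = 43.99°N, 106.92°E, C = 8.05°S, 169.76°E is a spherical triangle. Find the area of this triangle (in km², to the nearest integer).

1860175 km²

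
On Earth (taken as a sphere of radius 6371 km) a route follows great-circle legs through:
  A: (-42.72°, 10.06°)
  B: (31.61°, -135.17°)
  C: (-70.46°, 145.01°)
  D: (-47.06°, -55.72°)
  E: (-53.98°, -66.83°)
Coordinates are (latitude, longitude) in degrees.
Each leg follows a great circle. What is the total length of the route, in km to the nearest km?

37598 km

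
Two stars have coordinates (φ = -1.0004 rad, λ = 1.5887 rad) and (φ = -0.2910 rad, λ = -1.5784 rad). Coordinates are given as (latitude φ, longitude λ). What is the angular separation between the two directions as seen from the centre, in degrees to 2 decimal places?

Let φ₁ = -1.0004 rad, φ₂ = -0.2910 rad, and Δλ = 3.1161 rad.
cos c = sin φ₁ sin φ₂ + cos φ₁ cos φ₂ cos Δλ = (-0.8417)(-0.2869) + (0.5400)(0.9580)(-0.9997) = -0.27561,
so c = arccos(-0.27561) = 1.85002 rad.
So the angular separation is 106.00°.

106.00°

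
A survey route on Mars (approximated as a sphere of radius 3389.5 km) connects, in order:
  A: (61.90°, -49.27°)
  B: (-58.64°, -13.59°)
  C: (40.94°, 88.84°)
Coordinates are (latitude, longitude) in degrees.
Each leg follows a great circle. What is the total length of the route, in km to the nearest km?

Leg A→B: central angle 2.1581 rad, distance 7315.0 km.
Leg B→C: central angle 2.2707 rad, distance 7696.6 km.
Total: 7315.0 + 7696.6 ≈ 15012 km.

15012 km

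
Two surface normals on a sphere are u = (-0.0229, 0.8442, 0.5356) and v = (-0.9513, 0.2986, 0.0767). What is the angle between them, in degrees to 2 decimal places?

u·v = 0.3149; |u| = 1.0000, |v| = 1.0000.
cos θ = (u·v)/(|u||v|) = 0.3149, so θ = 71.64°.

71.64°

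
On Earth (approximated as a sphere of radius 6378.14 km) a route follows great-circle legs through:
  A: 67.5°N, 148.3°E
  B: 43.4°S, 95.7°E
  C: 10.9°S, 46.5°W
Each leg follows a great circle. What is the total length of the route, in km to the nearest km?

Leg A→B: central angle 2.0555 rad, distance 13110.0 km.
Leg B→C: central angle 2.0195 rad, distance 12880.8 km.
Total: 13110.0 + 12880.8 ≈ 25991 km.

25991 km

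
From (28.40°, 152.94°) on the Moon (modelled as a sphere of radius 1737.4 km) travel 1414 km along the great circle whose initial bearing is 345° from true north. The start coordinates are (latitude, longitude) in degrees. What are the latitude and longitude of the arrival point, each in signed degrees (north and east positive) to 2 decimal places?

70.78°, 118.08°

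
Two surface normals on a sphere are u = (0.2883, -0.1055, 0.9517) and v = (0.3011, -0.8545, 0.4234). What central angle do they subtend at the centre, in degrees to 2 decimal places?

54.56°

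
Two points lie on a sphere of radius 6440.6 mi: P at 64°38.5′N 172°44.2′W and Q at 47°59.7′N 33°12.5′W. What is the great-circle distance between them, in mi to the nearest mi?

7086 mi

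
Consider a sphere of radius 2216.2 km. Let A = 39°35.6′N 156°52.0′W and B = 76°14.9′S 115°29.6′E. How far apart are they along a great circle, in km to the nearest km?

In radians: φ₁ = 0.6910, φ₂ = -1.3308, Δλ = -87.640° = -1.5296 rad.
cos c = sin φ₁ sin φ₂ + cos φ₁ cos φ₂ cos Δλ = (0.6373)(-0.9713) + (0.7706)(0.2377)(0.0412) = -0.61152,
so c = arccos(-0.61152) = 2.22878 rad.
Distance = R·c = 2216.2 × 2.2288 ≈ 4939 km.

4939 km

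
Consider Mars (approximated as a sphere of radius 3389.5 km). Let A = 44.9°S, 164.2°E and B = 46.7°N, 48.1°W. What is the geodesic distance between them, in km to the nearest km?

9321 km

In radians: φ₁ = -0.7837, φ₂ = 0.8151, Δλ = 147.700° = 2.5779 rad.
cos c = sin φ₁ sin φ₂ + cos φ₁ cos φ₂ cos Δλ = (-0.7059)(0.7278) + (0.7083)(0.6858)(-0.8453) = -0.92434,
so c = arccos(-0.92434) = 2.75009 rad.
Distance = R·c = 3389.5 × 2.7501 ≈ 9321 km.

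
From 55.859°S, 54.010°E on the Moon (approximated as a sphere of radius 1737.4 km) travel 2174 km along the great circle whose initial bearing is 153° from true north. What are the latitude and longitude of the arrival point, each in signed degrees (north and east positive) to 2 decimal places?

-47.28°, -165.44°

Angular distance δ = d/R = 2174/1737.4 = 1.25130 rad; initial bearing θ = 2.6704 rad.
sin φ₂ = sin φ₁ cos δ + cos φ₁ sin δ cos θ = (-0.8277)(0.3141) + (0.5612)(0.9494)(-0.8910) = -0.7347, so φ₂ = -47.28°.
Δλ = atan2(sin θ sin δ cos φ₁, cos δ − sin φ₁ sin φ₂) = atan2(0.2419, -0.2940) = 140.553°.
λ₂ = 54.010° + 140.553° = 194.56° → -165.44° after wrapping to (−180°, 180°].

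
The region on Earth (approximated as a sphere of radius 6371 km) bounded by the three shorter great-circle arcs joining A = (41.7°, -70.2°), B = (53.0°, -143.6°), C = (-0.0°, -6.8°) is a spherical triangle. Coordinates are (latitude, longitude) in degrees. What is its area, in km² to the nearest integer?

Side lengths (central angles): a = 2.0250, b = 1.2299, c = 0.8504 rad; semiperimeter s = 2.0527.
By l'Huilier's theorem, tan(E/4) = √[tan(s/2) tan((s−a)/2) tan((s−b)/2) tan((s−c)/2)], giving spherical excess E = 0.3302 rad.
Area = E·R² = 0.3302 × (6371)² ≈ 13402175 km².

13402175 km²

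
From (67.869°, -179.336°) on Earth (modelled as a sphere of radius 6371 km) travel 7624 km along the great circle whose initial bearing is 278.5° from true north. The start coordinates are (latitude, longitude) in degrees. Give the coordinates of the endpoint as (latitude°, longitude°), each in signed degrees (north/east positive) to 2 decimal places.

Angular distance δ = d/R = 7624/6371 = 1.19667 rad; initial bearing θ = 4.8607 rad.
sin φ₂ = sin φ₁ cos δ + cos φ₁ sin δ cos θ = (0.9263)(0.3655) + (0.3767)(0.9308)(0.1478) = 0.3904, so φ₂ = 22.98°.
Δλ = atan2(sin θ sin δ cos φ₁, cos δ − sin φ₁ sin φ₂) = atan2(-0.3468, 0.0039) = -89.363°.
λ₂ = -179.336° − 89.363° = -268.70° → 91.30° after wrapping to (−180°, 180°].

22.98°, 91.30°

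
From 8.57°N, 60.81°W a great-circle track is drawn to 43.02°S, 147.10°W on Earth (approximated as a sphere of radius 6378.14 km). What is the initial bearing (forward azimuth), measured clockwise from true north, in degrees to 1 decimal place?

With φ₁ = 0.1496, φ₂ = -0.7508, Δλ = -1.5060 rad, the forward-azimuth formula gives
θ = atan2( sin Δλ cos φ₂ , cos φ₁ sin φ₂ − sin φ₁ cos φ₂ cos Δλ ) = atan2(-0.7296, -0.6817) = -133.06°.
Adding 360° brings this into [0°, 360°): 226.9°.

226.9°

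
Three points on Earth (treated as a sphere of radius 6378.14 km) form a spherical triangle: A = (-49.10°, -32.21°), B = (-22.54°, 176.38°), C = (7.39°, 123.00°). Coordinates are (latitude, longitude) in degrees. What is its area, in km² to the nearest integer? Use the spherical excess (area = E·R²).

67562806 km²

Side lengths (central angles): a = 1.0506, b = 2.3277, c = 1.8145 rad; semiperimeter s = 2.5964.
By l'Huilier's theorem, tan(E/4) = √[tan(s/2) tan((s−a)/2) tan((s−b)/2) tan((s−c)/2)], giving spherical excess E = 1.6608 rad.
Area = E·R² = 1.6608 × (6378.14)² ≈ 67562806 km².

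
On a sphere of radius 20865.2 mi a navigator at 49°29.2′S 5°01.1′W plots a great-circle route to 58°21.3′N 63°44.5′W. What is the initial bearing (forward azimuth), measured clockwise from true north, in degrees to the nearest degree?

329°

With φ₁ = -0.8637, φ₂ = 1.0185, Δλ = -1.0249 rad, the forward-azimuth formula gives
θ = atan2( sin Δλ cos φ₂ , cos φ₁ sin φ₂ − sin φ₁ cos φ₂ cos Δλ ) = atan2(-0.4484, 0.7601) = -30.54°.
Adding 360° brings this into [0°, 360°): 329°.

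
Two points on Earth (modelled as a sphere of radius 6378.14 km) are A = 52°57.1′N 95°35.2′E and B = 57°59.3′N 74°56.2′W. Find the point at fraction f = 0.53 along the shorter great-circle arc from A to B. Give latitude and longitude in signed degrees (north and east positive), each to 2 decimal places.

86.73°, 18.10°

Central angle δ = 1.2007 rad. Interpolating on the sphere with fraction f = 0.53:
P = [sin((1−f)δ)·A + sin(fδ)·B] / sin δ = 0.5737·A + 0.6374·B in Cartesian coordinates,
giving P = (0.0542, 0.0177, 0.9984), i.e. latitude 86.73°, longitude 18.10°.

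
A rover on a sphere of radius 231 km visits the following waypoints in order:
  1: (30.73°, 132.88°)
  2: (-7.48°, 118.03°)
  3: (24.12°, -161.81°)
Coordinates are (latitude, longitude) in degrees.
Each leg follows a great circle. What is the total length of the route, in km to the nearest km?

504 km

Leg 1→2: central angle 0.7117 rad, distance 164.4 km.
Leg 2→3: central angle 1.4692 rad, distance 339.4 km.
Total: 164.4 + 339.4 ≈ 504 km.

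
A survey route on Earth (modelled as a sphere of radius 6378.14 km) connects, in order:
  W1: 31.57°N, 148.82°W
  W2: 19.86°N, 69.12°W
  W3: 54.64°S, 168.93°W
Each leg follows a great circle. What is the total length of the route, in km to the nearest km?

20368 km

Leg W1→W2: central angle 1.2439 rad, distance 7933.5 km.
Leg W2→W3: central angle 1.9496 rad, distance 12434.7 km.
Total: 7933.5 + 12434.7 ≈ 20368 km.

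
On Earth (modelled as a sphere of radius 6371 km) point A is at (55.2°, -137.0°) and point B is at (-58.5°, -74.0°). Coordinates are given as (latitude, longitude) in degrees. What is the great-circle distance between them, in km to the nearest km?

13831 km

With latitudes φ₁ = 55.200°, φ₂ = -58.500° and longitude difference Δλ = 63.000°:
cos c = sin φ₁ sin φ₂ + cos φ₁ cos φ₂ cos Δλ = (0.8211)(-0.8526) + (0.5707)(0.5225)(0.4540) = -0.56477,
so c = arccos(-0.56477) = 2.17095 rad.
Distance = R·c = 6371 × 2.1709 ≈ 13831 km.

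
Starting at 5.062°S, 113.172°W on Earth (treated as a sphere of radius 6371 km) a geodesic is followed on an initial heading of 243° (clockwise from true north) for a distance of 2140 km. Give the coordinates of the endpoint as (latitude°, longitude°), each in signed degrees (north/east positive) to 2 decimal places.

Angular distance δ = d/R = 2140/6371 = 0.33590 rad; initial bearing θ = 4.2412 rad.
sin φ₂ = sin φ₁ cos δ + cos φ₁ sin δ cos θ = (-0.0882)(0.9441) + (0.9961)(0.3296)(-0.4540) = -0.2324, so φ₂ = -13.44°.
Δλ = atan2(sin θ sin δ cos φ₁, cos δ − sin φ₁ sin φ₂) = atan2(-0.2925, 0.9236) = -17.575°.
λ₂ = -113.172° − 17.575° = -130.75°.

-13.44°, -130.75°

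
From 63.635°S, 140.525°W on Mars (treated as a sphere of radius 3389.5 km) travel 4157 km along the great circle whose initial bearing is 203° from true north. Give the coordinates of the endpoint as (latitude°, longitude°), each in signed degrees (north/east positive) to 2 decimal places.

-43.41°, 69.89°

Angular distance δ = d/R = 4157/3389.5 = 1.22643 rad; initial bearing θ = 3.5430 rad.
sin φ₂ = sin φ₁ cos δ + cos φ₁ sin δ cos θ = (-0.8960)(0.3376) + (0.4441)(0.9413)(-0.9205) = -0.6873, so φ₂ = -43.41°.
Δλ = atan2(sin θ sin δ cos φ₁, cos δ − sin φ₁ sin φ₂) = atan2(-0.1633, -0.2782) = -149.581°.
λ₂ = -140.525° − 149.581° = -290.11° → 69.89° after wrapping to (−180°, 180°].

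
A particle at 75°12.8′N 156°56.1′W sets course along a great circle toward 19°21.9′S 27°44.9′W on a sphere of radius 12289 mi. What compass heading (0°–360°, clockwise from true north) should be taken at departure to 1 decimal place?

56.1°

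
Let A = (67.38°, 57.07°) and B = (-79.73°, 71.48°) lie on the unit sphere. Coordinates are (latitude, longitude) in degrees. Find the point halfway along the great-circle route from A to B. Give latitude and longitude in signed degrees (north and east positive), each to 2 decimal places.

-6.22°, 61.62°

Central angle δ = 2.5715 rad. Interpolating on the sphere with fraction f = 0.5:
P = [sin((1−f)δ)·A + sin(fδ)·B] / sin δ = 1.7782·A + 1.7782·B in Cartesian coordinates,
giving P = (0.4725, 0.8747, -0.1083), i.e. latitude -6.22°, longitude 61.62°.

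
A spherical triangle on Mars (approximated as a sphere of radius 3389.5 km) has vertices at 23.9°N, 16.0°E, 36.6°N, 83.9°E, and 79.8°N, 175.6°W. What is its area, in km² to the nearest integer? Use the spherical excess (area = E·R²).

Side lengths (central angles): a = 0.9753, b = 1.3283, c = 1.0266 rad; semiperimeter s = 1.6651.
By l'Huilier's theorem, tan(E/4) = √[tan(s/2) tan((s−a)/2) tan((s−b)/2) tan((s−c)/2)], giving spherical excess E = 0.5915 rad.
Area = E·R² = 0.5915 × (3389.5)² ≈ 6795960 km².

6795960 km²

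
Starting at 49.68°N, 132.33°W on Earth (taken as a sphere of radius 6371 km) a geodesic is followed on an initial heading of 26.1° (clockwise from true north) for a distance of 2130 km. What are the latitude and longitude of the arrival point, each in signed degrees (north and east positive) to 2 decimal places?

Angular distance δ = d/R = 2130/6371 = 0.33433 rad; initial bearing θ = 0.4555 rad.
sin φ₂ = sin φ₁ cos δ + cos φ₁ sin δ cos θ = (0.7624)(0.9446) + (0.6471)(0.3281)(0.8980) = 0.9109, so φ₂ = 65.63°.
Δλ = atan2(sin θ sin δ cos φ₁, cos δ − sin φ₁ sin φ₂) = atan2(0.0934, 0.2501) = 20.478°.
λ₂ = -132.330° + 20.478° = -111.85°.

65.63°, -111.85°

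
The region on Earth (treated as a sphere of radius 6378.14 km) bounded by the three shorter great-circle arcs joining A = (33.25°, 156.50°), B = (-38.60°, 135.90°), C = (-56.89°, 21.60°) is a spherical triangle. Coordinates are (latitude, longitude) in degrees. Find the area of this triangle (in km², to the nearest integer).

Side lengths (central angles): a = 1.2165, b = 2.4682, c = 1.2977 rad; semiperimeter s = 2.4912.
By l'Huilier's theorem, tan(E/4) = √[tan(s/2) tan((s−a)/2) tan((s−b)/2) tan((s−c)/2)], giving spherical excess E = 0.5211 rad.
Area = E·R² = 0.5211 × (6378.14)² ≈ 21198757 km².

21198757 km²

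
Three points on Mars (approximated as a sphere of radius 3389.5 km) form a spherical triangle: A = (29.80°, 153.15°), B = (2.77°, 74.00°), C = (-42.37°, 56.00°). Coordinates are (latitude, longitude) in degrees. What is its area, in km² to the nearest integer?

7543513 km²

Side lengths (central angles): a = 0.8376, b = 1.9984, c = 1.3825 rad; semiperimeter s = 2.1093.
By l'Huilier's theorem, tan(E/4) = √[tan(s/2) tan((s−a)/2) tan((s−b)/2) tan((s−c)/2)], giving spherical excess E = 0.6566 rad.
Area = E·R² = 0.6566 × (3389.5)² ≈ 7543513 km².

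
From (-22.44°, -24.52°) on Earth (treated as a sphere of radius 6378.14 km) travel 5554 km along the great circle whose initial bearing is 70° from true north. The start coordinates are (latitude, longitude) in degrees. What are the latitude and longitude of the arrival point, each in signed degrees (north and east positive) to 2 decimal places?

Angular distance δ = d/R = 5554/6378.14 = 0.87079 rad; initial bearing θ = 1.2217 rad.
sin φ₂ = sin φ₁ cos δ + cos φ₁ sin δ cos θ = (-0.3817)(0.6442) + (0.9243)(0.7648)(0.3420) = -0.0041, so φ₂ = -0.24°.
Δλ = atan2(sin θ sin δ cos φ₁, cos δ − sin φ₁ sin φ₂) = atan2(0.6643, 0.6426) = 45.949°.
λ₂ = -24.520° + 45.949° = 21.43°.

-0.24°, 21.43°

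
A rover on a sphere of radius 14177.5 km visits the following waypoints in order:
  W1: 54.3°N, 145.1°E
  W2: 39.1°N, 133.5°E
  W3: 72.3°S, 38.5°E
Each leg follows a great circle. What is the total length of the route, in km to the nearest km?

36009 km

Leg W1→W2: central angle 0.2985 rad, distance 4232.5 km.
Leg W2→W3: central angle 2.2413 rad, distance 31776.1 km.
Total: 4232.5 + 31776.1 ≈ 36009 km.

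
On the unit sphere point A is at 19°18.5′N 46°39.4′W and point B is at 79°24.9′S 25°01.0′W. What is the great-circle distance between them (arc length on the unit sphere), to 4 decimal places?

1.7354

In radians: φ₁ = 0.3370, φ₂ = -1.3861, Δλ = 21.640° = 0.3777 rad.
cos c = sin φ₁ sin φ₂ + cos φ₁ cos φ₂ cos Δλ = (0.3307)(-0.9830) + (0.9438)(0.1837)(0.9295) = -0.16388,
so c = arccos(-0.16388) = 1.73542 rad.
On the unit sphere the arc length equals the central angle: 1.7354.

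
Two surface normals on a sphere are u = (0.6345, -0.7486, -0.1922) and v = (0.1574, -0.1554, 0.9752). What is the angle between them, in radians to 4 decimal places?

1.5420 rad

u·v = 0.0288; |u| = 1.0000, |v| = 1.0000.
cos θ = (u·v)/(|u||v|) = 0.0288, so θ = 1.5420 rad.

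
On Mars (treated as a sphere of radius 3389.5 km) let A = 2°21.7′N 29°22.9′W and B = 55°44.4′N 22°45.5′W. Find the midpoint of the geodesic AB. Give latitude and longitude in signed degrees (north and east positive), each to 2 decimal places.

29.09°, -27.00°

The central angle between A and B is δ = 0.9363 rad.
With f = 0.5, the slerp weights are sin((1−f)δ)/sin δ = 0.5603 and sin(fδ)/sin δ = 0.5603.
Weighted sum of the unit vectors: (0.5603)·(0.8706,-0.4902,0.0412) + (0.5603)·(0.5191,-0.2178,0.8265) = (0.7787, -0.3967, 0.4862).
Converting back: φ = atan2(z, √(x²+y²)) = 29.09°, λ = atan2(y, x) = -27.00°.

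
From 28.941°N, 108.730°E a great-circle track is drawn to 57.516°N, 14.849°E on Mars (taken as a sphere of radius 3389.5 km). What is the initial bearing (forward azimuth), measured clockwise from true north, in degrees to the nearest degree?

With φ₁ = 0.5051, φ₂ = 1.0038, Δλ = -1.6385 rad, the forward-azimuth formula gives
θ = atan2( sin Δλ cos φ₂ , cos φ₁ sin φ₂ − sin φ₁ cos φ₂ cos Δλ ) = atan2(-0.5358, 0.7558) = -35.34°.
Adding 360° brings this into [0°, 360°): 325°.

325°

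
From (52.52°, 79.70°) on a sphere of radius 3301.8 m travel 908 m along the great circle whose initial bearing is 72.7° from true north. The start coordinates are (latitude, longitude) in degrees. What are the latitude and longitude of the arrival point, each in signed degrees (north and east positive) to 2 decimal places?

54.38°, 106.13°

Angular distance δ = d/R = 908/3301.8 = 0.27500 rad; initial bearing θ = 1.2689 rad.
sin φ₂ = sin φ₁ cos δ + cos φ₁ sin δ cos θ = (0.7936)(0.9624) + (0.6085)(0.2715)(0.2974) = 0.8129, so φ₂ = 54.38°.
Δλ = atan2(sin θ sin δ cos φ₁, cos δ − sin φ₁ sin φ₂) = atan2(0.1578, 0.3173) = 26.433°.
λ₂ = 79.700° + 26.433° = 106.13°.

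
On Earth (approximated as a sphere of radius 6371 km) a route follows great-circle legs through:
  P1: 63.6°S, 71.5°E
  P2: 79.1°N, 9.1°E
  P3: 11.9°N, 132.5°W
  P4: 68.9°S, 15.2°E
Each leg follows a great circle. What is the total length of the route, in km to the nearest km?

39280 km

Leg P1→P2: central angle 2.5692 rad, distance 16368.3 km.
Leg P2→P3: central angle 1.5133 rad, distance 9641.2 km.
Leg P3→P4: central angle 2.0830 rad, distance 13271.0 km.
Total: 16368.3 + 9641.2 + 13271.0 ≈ 39280 km.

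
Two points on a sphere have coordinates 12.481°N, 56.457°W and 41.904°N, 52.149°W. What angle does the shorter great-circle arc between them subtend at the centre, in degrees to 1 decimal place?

With latitudes φ₁ = 12.481°, φ₂ = 41.904° and longitude difference Δλ = 4.308°:
Haversine: a = sin²(Δφ/2) + cos φ₁ cos φ₂ sin²(Δλ/2) = 0.0645 + (0.9764)(0.7443)(0.0014) = 0.06552.
Central angle c = 2·arcsin(√a) = 0.51769 rad.
So the angular separation is 29.7°.

29.7°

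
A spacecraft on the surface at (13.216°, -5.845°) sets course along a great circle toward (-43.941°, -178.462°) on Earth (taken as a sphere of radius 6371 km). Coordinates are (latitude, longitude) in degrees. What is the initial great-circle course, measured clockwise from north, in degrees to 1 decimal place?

Δλ = -172.617° = -3.0127 rad.
y = sin Δλ · cos φ₂ = (-0.1285)(0.7201) = -0.0925
x = cos φ₁ sin φ₂ − sin φ₁ cos φ₂ cos Δλ = (0.9735)(-0.6939) − (0.2286)(0.7201)(-0.9917) = -0.5123
θ = atan2(y, x) = -169.76°; adding 360° gives 190.2°.

190.2°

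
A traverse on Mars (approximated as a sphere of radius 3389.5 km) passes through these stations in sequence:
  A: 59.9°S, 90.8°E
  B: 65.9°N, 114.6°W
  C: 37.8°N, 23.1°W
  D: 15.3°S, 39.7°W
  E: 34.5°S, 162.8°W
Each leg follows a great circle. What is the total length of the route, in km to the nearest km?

22807 km

Leg A→B: central angle 2.9163 rad, distance 9884.8 km.
Leg B→C: central angle 0.9872 rad, distance 3346.1 km.
Leg C→D: central angle 0.9659 rad, distance 3274.0 km.
Leg D→E: central angle 1.8594 rad, distance 6302.6 km.
Total: 9884.8 + 3346.1 + 3274.0 + 6302.6 ≈ 22807 km.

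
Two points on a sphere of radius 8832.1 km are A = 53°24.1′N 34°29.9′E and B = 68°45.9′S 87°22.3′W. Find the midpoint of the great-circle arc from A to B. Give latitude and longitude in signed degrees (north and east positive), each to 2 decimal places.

Central angle δ = 2.6107 rad. Interpolating on the sphere with fraction f = 0.5:
P = [sin((1−f)δ)·A + sin(fδ)·B] / sin δ = 1.9058·A + 1.9058·B in Cartesian coordinates,
giving P = (0.9681, -0.0460, -0.2464), i.e. latitude -14.26°, longitude -2.72°.

-14.26°, -2.72°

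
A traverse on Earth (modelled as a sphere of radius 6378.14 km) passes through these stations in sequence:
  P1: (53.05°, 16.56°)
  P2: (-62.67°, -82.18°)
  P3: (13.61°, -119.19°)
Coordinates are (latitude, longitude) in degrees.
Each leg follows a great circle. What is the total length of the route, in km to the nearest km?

24522 km

Leg P1→P2: central angle 2.4217 rad, distance 15446.1 km.
Leg P2→P3: central angle 1.4230 rad, distance 9076.0 km.
Total: 15446.1 + 9076.0 ≈ 24522 km.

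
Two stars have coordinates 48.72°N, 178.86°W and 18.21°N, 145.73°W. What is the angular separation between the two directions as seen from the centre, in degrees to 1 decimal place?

Let φ₁ = 0.8503 rad, φ₂ = 0.3178 rad, and Δλ = 0.5782 rad.
cos c = sin φ₁ sin φ₂ + cos φ₁ cos φ₂ cos Δλ = (0.7515)(0.3125) + (0.6597)(0.9499)(0.8374) = 0.75966,
so c = arccos(0.75966) = 0.70801 rad.
So the angular separation is 40.6°.

40.6°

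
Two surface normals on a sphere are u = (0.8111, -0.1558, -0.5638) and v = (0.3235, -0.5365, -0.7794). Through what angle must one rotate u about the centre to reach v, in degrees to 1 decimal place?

38.2°

u·v = 0.7854; |u| = 1.0000, |v| = 1.0000.
cos θ = (u·v)/(|u||v|) = 0.7854, so θ = 38.2°.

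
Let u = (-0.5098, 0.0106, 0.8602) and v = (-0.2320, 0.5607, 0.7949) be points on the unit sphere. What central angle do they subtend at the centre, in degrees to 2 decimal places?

u·v = 0.8080; |u| = 1.0000, |v| = 1.0000.
cos θ = (u·v)/(|u||v|) = 0.8080, so θ = 36.10°.

36.10°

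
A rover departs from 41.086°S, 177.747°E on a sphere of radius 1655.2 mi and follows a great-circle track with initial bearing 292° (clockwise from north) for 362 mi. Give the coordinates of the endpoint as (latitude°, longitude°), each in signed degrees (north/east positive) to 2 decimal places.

Angular distance δ = d/R = 362/1655.2 = 0.21870 rad; initial bearing θ = 5.0964 rad.
sin φ₂ = sin φ₁ cos δ + cos φ₁ sin δ cos θ = (-0.6572)(0.9762) + (0.7537)(0.2170)(0.3746) = -0.5803, so φ₂ = -35.47°.
Δλ = atan2(sin θ sin δ cos φ₁, cos δ − sin φ₁ sin φ₂) = atan2(-0.1516, 0.5948) = -14.300°.
λ₂ = 177.747° − 14.300° = 163.45°.

-35.47°, 163.45°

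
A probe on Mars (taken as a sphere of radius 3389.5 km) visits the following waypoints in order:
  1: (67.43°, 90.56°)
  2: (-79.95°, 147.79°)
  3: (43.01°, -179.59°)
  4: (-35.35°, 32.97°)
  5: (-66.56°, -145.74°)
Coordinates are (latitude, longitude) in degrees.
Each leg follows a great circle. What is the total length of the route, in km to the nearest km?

29996 km

Leg 1→2: central angle 2.6321 rad, distance 8921.5 km.
Leg 2→3: central angle 2.1702 rad, distance 7356.0 km.
Leg 3→4: central angle 2.6845 rad, distance 9099.1 km.
Leg 4→5: central angle 1.3628 rad, distance 4619.4 km.
Total: 8921.5 + 7356.0 + 9099.1 + 4619.4 ≈ 29996 km.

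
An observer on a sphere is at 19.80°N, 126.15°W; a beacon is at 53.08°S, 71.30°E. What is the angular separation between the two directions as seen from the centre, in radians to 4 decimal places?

In radians: φ₁ = 0.3456, φ₂ = -0.9264, Δλ = -162.550° = -2.8370 rad.
Haversine: a = sin²(Δφ/2) + cos φ₁ cos φ₂ sin²(Δλ/2) = 0.3528 + (0.9409)(0.6007)(0.9770) = 0.90499.
Central angle c = 2·arcsin(√a) = 2.51493 rad.
So the angular separation is 2.5149 rad.

2.5149 rad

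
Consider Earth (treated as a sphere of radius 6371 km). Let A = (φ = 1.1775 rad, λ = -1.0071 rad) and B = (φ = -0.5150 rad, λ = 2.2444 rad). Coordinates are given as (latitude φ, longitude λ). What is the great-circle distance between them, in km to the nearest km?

15773 km

In radians: φ₁ = 1.1775, φ₂ = -0.5150, Δλ = -173.703° = -3.0317 rad.
cos c = sin φ₁ sin φ₂ + cos φ₁ cos φ₂ cos Δλ = (0.9237)(-0.4925) + (0.3832)(0.8703)(-0.9940) = -0.78644,
so c = arccos(-0.78644) = 2.47583 rad.
Distance = R·c = 6371 × 2.4758 ≈ 15773 km.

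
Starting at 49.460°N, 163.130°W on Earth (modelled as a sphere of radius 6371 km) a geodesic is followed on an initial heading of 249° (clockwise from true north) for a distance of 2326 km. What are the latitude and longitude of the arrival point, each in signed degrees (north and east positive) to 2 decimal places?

Angular distance δ = d/R = 2326/6371 = 0.36509 rad; initial bearing θ = 4.3459 rad.
sin φ₂ = sin φ₁ cos δ + cos φ₁ sin δ cos θ = (0.7600)(0.9341) + (0.6500)(0.3570)(-0.3584) = 0.6267, so φ₂ = 38.81°.
Δλ = atan2(sin θ sin δ cos φ₁, cos δ − sin φ₁ sin φ₂) = atan2(-0.2167, 0.4578) = -25.324°.
λ₂ = -163.130° − 25.324° = -188.45° → 171.55° after wrapping to (−180°, 180°].

38.81°, 171.55°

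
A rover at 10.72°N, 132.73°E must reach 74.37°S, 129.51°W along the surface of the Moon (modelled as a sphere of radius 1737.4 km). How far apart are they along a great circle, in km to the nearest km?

In radians: φ₁ = 0.1871, φ₂ = -1.2980, Δλ = 97.760° = 1.7062 rad.
cos c = sin φ₁ sin φ₂ + cos φ₁ cos φ₂ cos Δλ = (0.1860)(-0.9630) + (0.9825)(0.2694)(-0.1350) = -0.21488,
so c = arccos(-0.21488) = 1.78736 rad.
Distance = R·c = 1737.4 × 1.7874 ≈ 3105 km.

3105 km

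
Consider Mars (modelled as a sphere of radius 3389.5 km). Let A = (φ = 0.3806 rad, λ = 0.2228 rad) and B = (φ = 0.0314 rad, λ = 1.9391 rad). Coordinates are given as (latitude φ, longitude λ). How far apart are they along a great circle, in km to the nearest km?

5742 km

With latitudes φ₁ = 21.807°, φ₂ = 1.799° and longitude difference Δλ = 98.337°:
Haversine: a = sin²(Δφ/2) + cos φ₁ cos φ₂ sin²(Δλ/2) = 0.0302 + (0.9284)(0.9995)(0.5725) = 0.56144.
Central angle c = 2·arcsin(√a) = 1.69399 rad.
Distance = R·c = 3389.5 × 1.6940 ≈ 5742 km.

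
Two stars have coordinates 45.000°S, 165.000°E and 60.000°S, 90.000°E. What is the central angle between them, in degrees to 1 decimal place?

With latitudes φ₁ = -45.000°, φ₂ = -60.000° and longitude difference Δλ = -75.000°:
Haversine: a = sin²(Δφ/2) + cos φ₁ cos φ₂ sin²(Δλ/2) = 0.0170 + (0.7071)(0.5000)(0.3706) = 0.14806.
Central angle c = 2·arcsin(√a) = 0.78995 rad.
So the angular separation is 45.3°.

45.3°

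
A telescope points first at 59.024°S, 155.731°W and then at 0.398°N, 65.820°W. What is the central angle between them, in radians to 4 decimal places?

With latitudes φ₁ = -59.024°, φ₂ = 0.398° and longitude difference Δλ = 89.911°:
Haversine: a = sin²(Δφ/2) + cos φ₁ cos φ₂ sin²(Δλ/2) = 0.2456 + (0.5147)(1.0000)(0.4992) = 0.50258.
Central angle c = 2·arcsin(√a) = 1.57595 rad.
So the angular separation is 1.5760 rad.

1.5760 rad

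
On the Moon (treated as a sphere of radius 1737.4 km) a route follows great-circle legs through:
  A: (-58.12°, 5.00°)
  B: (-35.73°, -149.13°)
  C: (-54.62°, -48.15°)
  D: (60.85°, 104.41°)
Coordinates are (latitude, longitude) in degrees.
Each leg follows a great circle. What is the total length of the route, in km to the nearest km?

Leg A→B: central angle 1.4605 rad, distance 2537.4 km.
Leg B→C: central angle 1.1739 rad, distance 2039.4 km.
Leg C→D: central angle 2.8664 rad, distance 4980.0 km.
Total: 2537.4 + 2039.4 + 4980.0 ≈ 9557 km.

9557 km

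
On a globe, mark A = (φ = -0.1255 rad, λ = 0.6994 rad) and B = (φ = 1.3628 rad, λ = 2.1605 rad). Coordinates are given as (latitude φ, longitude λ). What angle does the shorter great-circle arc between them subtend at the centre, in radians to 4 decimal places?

1.6710 rad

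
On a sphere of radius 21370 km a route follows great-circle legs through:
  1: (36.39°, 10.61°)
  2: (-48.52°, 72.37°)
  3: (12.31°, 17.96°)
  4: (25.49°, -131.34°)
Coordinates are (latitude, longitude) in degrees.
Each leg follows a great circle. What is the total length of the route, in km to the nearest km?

115756 km

Leg 1→2: central angle 1.7642 rad, distance 37700.6 km.
Leg 2→3: central angle 1.3522 rad, distance 28895.8 km.
Leg 3→4: central angle 2.3004 rad, distance 49159.1 km.
Total: 37700.6 + 28895.8 + 49159.1 ≈ 115756 km.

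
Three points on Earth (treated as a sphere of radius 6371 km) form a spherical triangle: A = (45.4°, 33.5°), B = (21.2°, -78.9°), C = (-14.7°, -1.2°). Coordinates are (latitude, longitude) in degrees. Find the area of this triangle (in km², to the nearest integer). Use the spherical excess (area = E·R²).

45030960 km²

Side lengths (central angles): a = 1.4703, b = 1.1835, c = 1.5628 rad; semiperimeter s = 2.1083.
By l'Huilier's theorem, tan(E/4) = √[tan(s/2) tan((s−a)/2) tan((s−b)/2) tan((s−c)/2)], giving spherical excess E = 1.1094 rad.
Area = E·R² = 1.1094 × (6371)² ≈ 45030960 km².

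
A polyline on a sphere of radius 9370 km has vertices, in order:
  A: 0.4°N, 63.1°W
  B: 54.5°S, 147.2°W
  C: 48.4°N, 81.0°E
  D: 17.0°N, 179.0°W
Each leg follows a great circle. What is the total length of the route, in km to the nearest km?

52439 km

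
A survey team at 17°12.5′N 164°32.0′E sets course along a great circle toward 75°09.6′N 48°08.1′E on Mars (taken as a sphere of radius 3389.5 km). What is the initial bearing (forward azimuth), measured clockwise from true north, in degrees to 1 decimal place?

346.5°

Δλ = -116.398° = -2.0315 rad.
y = sin Δλ · cos φ₂ = (-0.8957)(0.2561) = -0.2294
x = cos φ₁ sin φ₂ − sin φ₁ cos φ₂ cos Δλ = (0.9552)(0.9666) − (0.2958)(0.2561)(-0.4446) = 0.9571
θ = atan2(y, x) = -13.48°; adding 360° gives 346.5°.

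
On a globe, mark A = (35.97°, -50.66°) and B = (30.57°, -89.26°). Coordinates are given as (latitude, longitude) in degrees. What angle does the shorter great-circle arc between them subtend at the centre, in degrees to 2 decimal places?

32.51°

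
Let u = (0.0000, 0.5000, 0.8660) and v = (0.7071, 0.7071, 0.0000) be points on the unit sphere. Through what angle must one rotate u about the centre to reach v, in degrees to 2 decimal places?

u·v = 0.3535; |u| = 1.0000, |v| = 1.0000.
cos θ = (u·v)/(|u||v|) = 0.3536, so θ = 69.29°.

69.29°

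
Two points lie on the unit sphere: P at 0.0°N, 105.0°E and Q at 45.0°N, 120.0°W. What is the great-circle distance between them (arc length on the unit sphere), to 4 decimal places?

2.0944

With latitudes φ₁ = 0.000°, φ₂ = 45.000° and longitude difference Δλ = 135.000°:
cos c = sin φ₁ sin φ₂ + cos φ₁ cos φ₂ cos Δλ = (0.0000)(0.7071) + (1.0000)(0.7071)(-0.7071) = -0.50000,
so c = arccos(-0.50000) = 2.09440 rad.
On the unit sphere the arc length equals the central angle: 2.0944.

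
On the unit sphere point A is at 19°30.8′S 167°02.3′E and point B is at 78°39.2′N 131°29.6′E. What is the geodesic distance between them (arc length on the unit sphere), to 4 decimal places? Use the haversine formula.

1.7483

In radians: φ₁ = -0.3406, φ₂ = 1.3728, Δλ = -35.545° = -0.6204 rad.
Haversine: a = sin²(Δφ/2) + cos φ₁ cos φ₂ sin²(Δλ/2) = 0.5710 + (0.9426)(0.1967)(0.0932) = 0.58830.
Central angle c = 2·arcsin(√a) = 1.74834 rad.
On the unit sphere the arc length equals the central angle: 1.7483.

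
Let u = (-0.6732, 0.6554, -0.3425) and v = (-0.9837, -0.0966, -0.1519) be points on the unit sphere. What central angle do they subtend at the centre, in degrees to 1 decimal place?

49.4°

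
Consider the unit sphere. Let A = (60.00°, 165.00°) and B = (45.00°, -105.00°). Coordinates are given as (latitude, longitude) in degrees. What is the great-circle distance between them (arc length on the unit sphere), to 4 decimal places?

With latitudes φ₁ = 60.000°, φ₂ = 45.000° and longitude difference Δλ = 90.000°:
cos c = sin φ₁ sin φ₂ + cos φ₁ cos φ₂ cos Δλ = (0.8660)(0.7071) + (0.5000)(0.7071)(0.0000) = 0.61237,
so c = arccos(0.61237) = 0.91174 rad.
On the unit sphere the arc length equals the central angle: 0.9117.

0.9117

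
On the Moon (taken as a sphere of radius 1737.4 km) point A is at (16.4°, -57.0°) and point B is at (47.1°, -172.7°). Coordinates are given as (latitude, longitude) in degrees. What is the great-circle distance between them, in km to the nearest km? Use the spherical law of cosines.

Let φ₁ = 0.2862 rad, φ₂ = 0.8221 rad, and Δλ = -2.0193 rad.
cos c = sin φ₁ sin φ₂ + cos φ₁ cos φ₂ cos Δλ = (0.2823)(0.7325) + (0.9593)(0.6807)(-0.4337) = -0.07636,
so c = arccos(-0.07636) = 1.64723 rad.
Distance = R·c = 1737.4 × 1.6472 ≈ 2862 km.

2862 km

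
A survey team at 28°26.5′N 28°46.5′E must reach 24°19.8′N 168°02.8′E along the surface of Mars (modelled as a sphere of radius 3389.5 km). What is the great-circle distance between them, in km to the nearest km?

In radians: φ₁ = 0.4964, φ₂ = 0.4246, Δλ = 139.272° = 2.4307 rad.
cos c = sin φ₁ sin φ₂ + cos φ₁ cos φ₂ cos Δλ = (0.4763)(0.4120) + (0.8793)(0.9112)(-0.7578) = -0.41095,
so c = arccos(-0.41095) = 1.99429 rad.
Distance = R·c = 3389.5 × 1.9943 ≈ 6760 km.

6760 km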